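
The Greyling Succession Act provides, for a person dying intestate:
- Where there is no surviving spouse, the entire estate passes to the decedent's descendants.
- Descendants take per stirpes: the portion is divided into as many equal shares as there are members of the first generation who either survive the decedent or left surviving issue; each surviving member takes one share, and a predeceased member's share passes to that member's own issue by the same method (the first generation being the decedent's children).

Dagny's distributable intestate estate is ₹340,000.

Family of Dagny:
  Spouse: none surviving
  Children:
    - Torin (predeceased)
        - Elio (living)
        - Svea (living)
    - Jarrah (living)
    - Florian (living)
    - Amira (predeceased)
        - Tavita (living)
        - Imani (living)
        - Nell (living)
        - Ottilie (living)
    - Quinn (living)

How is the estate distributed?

Elio: ₹34,000; Svea: ₹34,000; Jarrah: ₹68,000; Florian: ₹68,000; Tavita: ₹17,000; Imani: ₹17,000; Nell: ₹17,000; Ottilie: ₹17,000; Quinn: ₹68,000

The entire ₹340,000 passes to the descendants.
That amount (₹340,000) is divided into 5 shares of ₹68,000: Jarrah, Florian, and Quinn each take ₹68,000; Torin's ₹68,000 share passes to Torin's issue; Amira's ₹68,000 share passes to Amira's issue.
Torin's share (₹68,000) is divided into 2 shares of ₹34,000: Elio and Svea each take ₹34,000.
Amira's share (₹68,000) is divided into 4 shares of ₹17,000: Tavita, Imani, Nell, and Ottilie each take ₹17,000.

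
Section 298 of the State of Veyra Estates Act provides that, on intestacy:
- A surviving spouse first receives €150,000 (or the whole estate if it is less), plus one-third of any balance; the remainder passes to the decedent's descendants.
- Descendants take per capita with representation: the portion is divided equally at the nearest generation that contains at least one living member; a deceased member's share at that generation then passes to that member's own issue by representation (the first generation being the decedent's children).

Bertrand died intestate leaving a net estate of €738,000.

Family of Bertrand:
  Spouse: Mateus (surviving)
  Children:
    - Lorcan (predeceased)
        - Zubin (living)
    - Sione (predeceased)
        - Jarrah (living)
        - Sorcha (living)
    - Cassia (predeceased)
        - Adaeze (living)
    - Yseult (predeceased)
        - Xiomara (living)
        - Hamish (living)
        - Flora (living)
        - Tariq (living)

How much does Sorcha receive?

Mateus first takes €150,000, leaving a balance of €588,000. Mateus then takes one-third of the balance (€196,000), for a total of €346,000. The remaining €392,000 passes to the descendants.
No child survives, so the initial division is made at the grandchildren's generation.
The descendants' portion (€392,000) is divided into 8 shares of €49,000: Zubin, Jarrah, Sorcha, Adaeze, Xiomara, Hamish, Flora, and Tariq each take €49,000.

Sorcha receives €49,000.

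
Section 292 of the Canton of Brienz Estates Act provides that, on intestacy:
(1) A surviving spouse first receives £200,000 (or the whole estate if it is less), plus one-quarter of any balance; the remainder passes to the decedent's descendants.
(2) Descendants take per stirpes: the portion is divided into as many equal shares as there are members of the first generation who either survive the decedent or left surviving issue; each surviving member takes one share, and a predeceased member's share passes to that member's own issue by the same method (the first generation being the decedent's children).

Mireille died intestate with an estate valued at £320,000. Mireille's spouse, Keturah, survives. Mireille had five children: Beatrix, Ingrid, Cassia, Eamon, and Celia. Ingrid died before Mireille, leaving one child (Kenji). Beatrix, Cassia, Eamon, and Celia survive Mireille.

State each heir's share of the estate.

Keturah first takes £200,000, leaving a balance of £120,000. Keturah then takes one-quarter of the balance (£30,000), for a total of £230,000. The remaining £90,000 passes to the descendants.
The descendants' portion (£90,000) is divided into 5 shares of £18,000: Beatrix, Cassia, Eamon, and Celia each take £18,000; Ingrid's £18,000 share passes to Ingrid's issue.
Ingrid's share (£18,000) passes entirely to Kenji.

Keturah: £230,000; Beatrix: £18,000; Kenji: £18,000; Cassia: £18,000; Eamon: £18,000; Celia: £18,000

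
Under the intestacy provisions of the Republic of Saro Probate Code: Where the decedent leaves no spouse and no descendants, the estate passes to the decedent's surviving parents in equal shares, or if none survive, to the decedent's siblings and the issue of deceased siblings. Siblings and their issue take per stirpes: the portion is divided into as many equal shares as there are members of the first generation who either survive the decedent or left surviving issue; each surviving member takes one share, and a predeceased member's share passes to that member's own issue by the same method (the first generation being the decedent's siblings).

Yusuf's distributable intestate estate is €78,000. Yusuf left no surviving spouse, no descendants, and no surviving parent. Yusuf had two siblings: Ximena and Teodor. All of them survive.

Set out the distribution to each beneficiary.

The entire €78,000 passes to the siblings and their issue.
That amount (€78,000) is divided into 2 shares of €39,000: Ximena and Teodor each take €39,000.

Ximena: €39,000; Teodor: €39,000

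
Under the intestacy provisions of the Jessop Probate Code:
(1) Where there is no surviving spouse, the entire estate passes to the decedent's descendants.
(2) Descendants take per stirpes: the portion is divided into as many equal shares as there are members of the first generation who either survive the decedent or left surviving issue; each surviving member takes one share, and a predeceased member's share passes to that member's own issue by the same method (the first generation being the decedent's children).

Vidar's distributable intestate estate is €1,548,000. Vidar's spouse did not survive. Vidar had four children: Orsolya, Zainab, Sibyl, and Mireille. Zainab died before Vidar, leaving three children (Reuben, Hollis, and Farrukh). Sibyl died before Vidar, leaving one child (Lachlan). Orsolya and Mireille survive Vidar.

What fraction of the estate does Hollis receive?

The entire €1,548,000 passes to the descendants.
That amount (€1,548,000) is divided into 4 shares of €387,000: Orsolya and Mireille each take €387,000; Zainab's €387,000 share passes to Zainab's issue; Sibyl's €387,000 share passes to Sibyl's issue.
Zainab's share (€387,000) is divided into 3 shares of €129,000: Reuben, Hollis, and Farrukh each take €129,000.
Sibyl's share (€387,000) passes entirely to Lachlan.

Hollis receives 1/12 of the estate.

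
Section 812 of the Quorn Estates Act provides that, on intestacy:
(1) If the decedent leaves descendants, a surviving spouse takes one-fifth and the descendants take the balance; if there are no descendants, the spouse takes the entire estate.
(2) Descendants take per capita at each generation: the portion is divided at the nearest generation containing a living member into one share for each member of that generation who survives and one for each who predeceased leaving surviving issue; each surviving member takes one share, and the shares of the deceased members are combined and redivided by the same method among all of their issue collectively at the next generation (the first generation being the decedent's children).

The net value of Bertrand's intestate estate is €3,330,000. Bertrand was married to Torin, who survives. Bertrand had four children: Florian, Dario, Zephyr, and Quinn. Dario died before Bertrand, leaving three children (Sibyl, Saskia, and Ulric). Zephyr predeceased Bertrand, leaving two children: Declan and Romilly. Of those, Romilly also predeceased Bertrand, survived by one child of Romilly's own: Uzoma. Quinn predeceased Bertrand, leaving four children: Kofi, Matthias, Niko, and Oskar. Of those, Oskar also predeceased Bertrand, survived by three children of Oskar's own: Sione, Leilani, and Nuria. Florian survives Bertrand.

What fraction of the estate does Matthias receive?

Torin takes one-fifth of €3,330,000 = €666,000. The remaining €2,664,000 passes to the descendants.
The descendants' portion (€2,664,000) is divided at the children's generation into 4 shares of €666,000. Florian takes €666,000. The 3 shares of the deceased (Dario, Zephyr, and Quinn) are combined into a pool of €1,998,000.
That pool (€1,998,000) is divided at the grandchildren's generation into 9 shares of €222,000. Sibyl, Saskia, Ulric, Declan, Kofi, Matthias, and Niko each take €222,000. The 2 shares of the deceased (Romilly and Oskar) are combined into a pool of €444,000.
That pool (€444,000) is divided at the great-grandchildren's generation equally among Uzoma, Sione, Leilani, and Nuria: €111,000 each.

Matthias receives 1/15 of the estate.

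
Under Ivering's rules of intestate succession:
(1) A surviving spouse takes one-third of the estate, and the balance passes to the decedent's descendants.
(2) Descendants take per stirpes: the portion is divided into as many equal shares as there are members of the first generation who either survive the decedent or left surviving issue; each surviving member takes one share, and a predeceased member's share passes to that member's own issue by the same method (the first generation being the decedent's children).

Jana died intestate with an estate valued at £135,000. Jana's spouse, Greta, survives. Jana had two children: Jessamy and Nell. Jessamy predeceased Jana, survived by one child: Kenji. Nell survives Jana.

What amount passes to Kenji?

Kenji receives £45,000.

Greta takes one-third of £135,000 = £45,000. The remaining £90,000 passes to the descendants.
The descendants' portion (£90,000) is divided into 2 shares of £45,000: Nell takes £45,000; Jessamy's £45,000 share passes to Jessamy's issue.
Jessamy's share (£45,000) passes entirely to Kenji.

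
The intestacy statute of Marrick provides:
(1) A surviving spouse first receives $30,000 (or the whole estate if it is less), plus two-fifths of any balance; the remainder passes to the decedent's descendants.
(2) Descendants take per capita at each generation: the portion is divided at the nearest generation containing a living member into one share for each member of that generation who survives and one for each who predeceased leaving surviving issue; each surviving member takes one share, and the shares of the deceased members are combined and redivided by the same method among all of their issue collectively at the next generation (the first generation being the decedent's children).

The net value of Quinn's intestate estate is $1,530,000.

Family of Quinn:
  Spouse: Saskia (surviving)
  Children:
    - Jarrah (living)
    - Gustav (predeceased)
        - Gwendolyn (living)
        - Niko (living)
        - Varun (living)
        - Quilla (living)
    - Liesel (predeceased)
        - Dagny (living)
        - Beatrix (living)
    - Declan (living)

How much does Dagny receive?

Dagny receives $75,000.

Saskia first takes $30,000, leaving a balance of $1,500,000. Saskia then takes two-fifths of the balance ($600,000), for a total of $630,000. The remaining $900,000 passes to the descendants.
The descendants' portion ($900,000) is divided at the children's generation into 4 shares of $225,000. Jarrah and Declan each take $225,000. The 2 shares of the deceased (Gustav and Liesel) are combined into a pool of $450,000.
That pool ($450,000) is divided at the grandchildren's generation equally among Gwendolyn, Niko, Varun, Quilla, Dagny, and Beatrix: $75,000 each.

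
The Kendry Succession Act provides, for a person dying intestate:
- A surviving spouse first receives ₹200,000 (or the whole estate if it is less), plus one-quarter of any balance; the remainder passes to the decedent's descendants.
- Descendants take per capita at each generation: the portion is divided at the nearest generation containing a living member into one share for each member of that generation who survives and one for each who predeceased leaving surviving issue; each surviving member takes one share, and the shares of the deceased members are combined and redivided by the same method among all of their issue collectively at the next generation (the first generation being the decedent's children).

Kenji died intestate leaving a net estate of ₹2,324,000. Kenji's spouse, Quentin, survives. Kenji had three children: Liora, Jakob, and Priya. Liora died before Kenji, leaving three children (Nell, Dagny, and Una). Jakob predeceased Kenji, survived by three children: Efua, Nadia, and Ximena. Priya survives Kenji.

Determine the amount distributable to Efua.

Quentin first takes ₹200,000, leaving a balance of ₹2,124,000. Quentin then takes one-quarter of the balance (₹531,000), for a total of ₹731,000. The remaining ₹1,593,000 passes to the descendants.
The descendants' portion (₹1,593,000) is divided at the children's generation into 3 shares of ₹531,000. Priya takes ₹531,000. The 2 shares of the deceased (Liora and Jakob) are combined into a pool of ₹1,062,000.
That pool (₹1,062,000) is divided at the grandchildren's generation equally among Nell, Dagny, Una, Efua, Nadia, and Ximena: ₹177,000 each.

Efua receives ₹177,000.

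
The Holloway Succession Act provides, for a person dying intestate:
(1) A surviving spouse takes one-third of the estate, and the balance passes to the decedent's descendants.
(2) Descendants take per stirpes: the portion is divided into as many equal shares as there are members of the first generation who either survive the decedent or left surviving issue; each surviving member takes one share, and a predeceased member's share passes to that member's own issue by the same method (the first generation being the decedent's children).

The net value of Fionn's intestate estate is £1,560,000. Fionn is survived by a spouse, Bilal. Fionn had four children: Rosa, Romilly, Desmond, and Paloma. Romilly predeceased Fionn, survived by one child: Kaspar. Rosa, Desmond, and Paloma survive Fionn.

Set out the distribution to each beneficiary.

Bilal: £520,000; Rosa: £260,000; Kaspar: £260,000; Desmond: £260,000; Paloma: £260,000

Bilal takes one-third of £1,560,000 = £520,000. The remaining £1,040,000 passes to the descendants.
The descendants' portion (£1,040,000) is divided into 4 shares of £260,000: Rosa, Desmond, and Paloma each take £260,000; Romilly's £260,000 share passes to Romilly's issue.
Romilly's share (£260,000) passes entirely to Kaspar.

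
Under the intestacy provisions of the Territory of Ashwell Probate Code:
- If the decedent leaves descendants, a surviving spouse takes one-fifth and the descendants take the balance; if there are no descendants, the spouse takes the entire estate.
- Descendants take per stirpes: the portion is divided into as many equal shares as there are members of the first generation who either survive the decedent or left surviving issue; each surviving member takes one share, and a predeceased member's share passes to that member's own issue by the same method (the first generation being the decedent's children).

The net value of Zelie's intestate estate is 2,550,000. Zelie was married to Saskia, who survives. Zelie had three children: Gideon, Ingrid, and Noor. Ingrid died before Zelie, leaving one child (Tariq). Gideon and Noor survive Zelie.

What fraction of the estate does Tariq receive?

Tariq receives 4/15 of the estate.

Saskia takes one-fifth of 2,550,000 = 510,000. The remaining 2,040,000 passes to the descendants.
The descendants' portion (2,040,000) is divided into 3 shares of 680,000: Gideon and Noor each take 680,000; Ingrid's 680,000 share passes to Ingrid's issue.
Ingrid's share (680,000) passes entirely to Tariq.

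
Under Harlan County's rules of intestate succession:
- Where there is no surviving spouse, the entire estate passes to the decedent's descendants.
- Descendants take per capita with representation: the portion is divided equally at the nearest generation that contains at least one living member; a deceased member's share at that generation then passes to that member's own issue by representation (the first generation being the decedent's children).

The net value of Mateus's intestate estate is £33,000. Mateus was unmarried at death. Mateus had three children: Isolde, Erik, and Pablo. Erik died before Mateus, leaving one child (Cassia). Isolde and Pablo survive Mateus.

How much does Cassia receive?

Cassia receives £11,000.

The entire £33,000 passes to the descendants.
That amount (£33,000) is divided into 3 shares of £11,000: Isolde and Pablo each take £11,000; Erik's £11,000 share passes to Erik's issue.
Erik's share (£11,000) passes entirely to Cassia.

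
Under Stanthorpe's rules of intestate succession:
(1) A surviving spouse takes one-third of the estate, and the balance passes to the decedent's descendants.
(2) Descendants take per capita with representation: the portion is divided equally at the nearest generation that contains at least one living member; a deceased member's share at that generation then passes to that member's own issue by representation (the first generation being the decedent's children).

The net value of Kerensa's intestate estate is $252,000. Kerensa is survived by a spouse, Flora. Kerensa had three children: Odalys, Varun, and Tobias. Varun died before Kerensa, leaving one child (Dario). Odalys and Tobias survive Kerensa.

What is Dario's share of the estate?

Flora takes one-third of $252,000 = $84,000. The remaining $168,000 passes to the descendants.
The descendants' portion ($168,000) is divided into 3 shares of $56,000: Odalys and Tobias each take $56,000; Varun's $56,000 share passes to Varun's issue.
Varun's share ($56,000) passes entirely to Dario.

Dario receives $56,000.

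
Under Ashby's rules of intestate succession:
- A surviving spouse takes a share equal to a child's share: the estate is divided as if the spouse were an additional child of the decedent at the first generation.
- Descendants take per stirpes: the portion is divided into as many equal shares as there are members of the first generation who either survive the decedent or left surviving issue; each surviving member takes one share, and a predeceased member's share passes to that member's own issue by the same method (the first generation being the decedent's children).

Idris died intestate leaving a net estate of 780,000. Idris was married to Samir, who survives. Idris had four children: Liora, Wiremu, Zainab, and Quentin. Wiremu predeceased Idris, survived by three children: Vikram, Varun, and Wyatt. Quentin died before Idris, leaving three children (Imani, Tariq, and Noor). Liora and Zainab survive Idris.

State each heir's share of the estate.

Samir: 156,000; Liora: 156,000; Vikram: 52,000; Varun: 52,000; Wyatt: 52,000; Zainab: 156,000; Imani: 52,000; Tariq: 52,000; Noor: 52,000

The spouse counts as an additional share at the children's level, so there are 5 primary shares of 156,000. Samir takes one such share (156,000).
The children's combined portion (624,000) is divided into 4 shares of 156,000: Liora and Zainab each take 156,000; Wiremu's 156,000 share passes to Wiremu's issue; Quentin's 156,000 share passes to Quentin's issue.
Wiremu's share (156,000) is divided into 3 shares of 52,000: Vikram, Varun, and Wyatt each take 52,000.
Quentin's share (156,000) is divided into 3 shares of 52,000: Imani, Tariq, and Noor each take 52,000.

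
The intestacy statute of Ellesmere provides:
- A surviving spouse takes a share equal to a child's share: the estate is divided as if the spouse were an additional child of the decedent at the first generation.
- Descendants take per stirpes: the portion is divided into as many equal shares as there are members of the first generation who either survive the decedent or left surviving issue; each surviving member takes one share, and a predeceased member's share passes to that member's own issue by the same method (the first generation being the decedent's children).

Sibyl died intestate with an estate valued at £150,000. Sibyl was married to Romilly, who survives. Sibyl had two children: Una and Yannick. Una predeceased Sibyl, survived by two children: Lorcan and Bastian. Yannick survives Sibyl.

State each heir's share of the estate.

The spouse counts as an additional share at the children's level, so there are 3 primary shares of £50,000. Romilly takes one such share (£50,000).
The children's combined portion (£100,000) is divided into 2 shares of £50,000: Yannick takes £50,000; Una's £50,000 share passes to Una's issue.
Una's share (£50,000) is divided into 2 shares of £25,000: Lorcan and Bastian each take £25,000.

Romilly: £50,000; Lorcan: £25,000; Bastian: £25,000; Yannick: £50,000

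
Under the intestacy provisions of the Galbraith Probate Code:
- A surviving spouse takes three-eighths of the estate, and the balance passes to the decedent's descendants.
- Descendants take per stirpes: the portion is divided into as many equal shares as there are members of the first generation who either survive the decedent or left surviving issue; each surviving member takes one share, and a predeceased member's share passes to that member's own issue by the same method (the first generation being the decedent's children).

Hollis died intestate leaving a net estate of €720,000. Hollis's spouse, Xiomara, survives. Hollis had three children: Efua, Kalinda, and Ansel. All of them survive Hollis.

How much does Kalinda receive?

Xiomara takes three-eighths of €720,000 = €270,000. The remaining €450,000 passes to the descendants.
The descendants' portion (€450,000) is divided into 3 shares of €150,000: Efua, Kalinda, and Ansel each take €150,000.

Kalinda receives €150,000.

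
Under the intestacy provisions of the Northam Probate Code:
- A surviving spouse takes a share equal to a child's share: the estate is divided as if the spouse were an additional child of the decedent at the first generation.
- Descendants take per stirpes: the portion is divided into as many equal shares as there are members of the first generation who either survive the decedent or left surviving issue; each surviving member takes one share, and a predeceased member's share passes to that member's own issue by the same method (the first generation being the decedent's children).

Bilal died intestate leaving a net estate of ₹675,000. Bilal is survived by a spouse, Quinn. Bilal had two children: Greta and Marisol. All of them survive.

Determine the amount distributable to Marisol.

The spouse counts as an additional share at the children's level, so there are 3 primary shares of ₹225,000. Quinn takes one such share (₹225,000).
The children's combined portion (₹450,000) is divided into 2 shares of ₹225,000: Greta and Marisol each take ₹225,000.

Marisol receives ₹225,000.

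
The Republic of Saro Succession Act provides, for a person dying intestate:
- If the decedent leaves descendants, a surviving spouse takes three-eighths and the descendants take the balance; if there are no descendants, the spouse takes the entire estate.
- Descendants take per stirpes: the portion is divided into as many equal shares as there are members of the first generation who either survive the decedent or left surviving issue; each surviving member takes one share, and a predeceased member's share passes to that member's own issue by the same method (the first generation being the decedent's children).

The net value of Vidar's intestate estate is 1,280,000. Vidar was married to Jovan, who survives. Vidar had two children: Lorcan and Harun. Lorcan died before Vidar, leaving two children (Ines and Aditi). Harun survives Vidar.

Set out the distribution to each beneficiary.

Jovan takes three-eighths of 1,280,000 = 480,000. The remaining 800,000 passes to the descendants.
The descendants' portion (800,000) is divided into 2 shares of 400,000: Harun takes 400,000; Lorcan's 400,000 share passes to Lorcan's issue.
Lorcan's share (400,000) is divided into 2 shares of 200,000: Ines and Aditi each take 200,000.

Jovan: 480,000; Ines: 200,000; Aditi: 200,000; Harun: 400,000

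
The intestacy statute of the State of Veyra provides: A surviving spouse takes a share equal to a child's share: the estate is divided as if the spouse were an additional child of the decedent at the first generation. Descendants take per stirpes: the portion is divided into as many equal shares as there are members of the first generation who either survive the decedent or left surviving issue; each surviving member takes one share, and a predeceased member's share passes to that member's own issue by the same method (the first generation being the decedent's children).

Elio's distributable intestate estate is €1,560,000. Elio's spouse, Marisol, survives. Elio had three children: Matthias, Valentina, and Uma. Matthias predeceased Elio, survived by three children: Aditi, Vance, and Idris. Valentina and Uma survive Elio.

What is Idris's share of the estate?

Idris receives €130,000.

The spouse counts as an additional share at the children's level, so there are 4 primary shares of €390,000. Marisol takes one such share (€390,000).
The children's combined portion (€1,170,000) is divided into 3 shares of €390,000: Valentina and Uma each take €390,000; Matthias's €390,000 share passes to Matthias's issue.
Matthias's share (€390,000) is divided into 3 shares of €130,000: Aditi, Vance, and Idris each take €130,000.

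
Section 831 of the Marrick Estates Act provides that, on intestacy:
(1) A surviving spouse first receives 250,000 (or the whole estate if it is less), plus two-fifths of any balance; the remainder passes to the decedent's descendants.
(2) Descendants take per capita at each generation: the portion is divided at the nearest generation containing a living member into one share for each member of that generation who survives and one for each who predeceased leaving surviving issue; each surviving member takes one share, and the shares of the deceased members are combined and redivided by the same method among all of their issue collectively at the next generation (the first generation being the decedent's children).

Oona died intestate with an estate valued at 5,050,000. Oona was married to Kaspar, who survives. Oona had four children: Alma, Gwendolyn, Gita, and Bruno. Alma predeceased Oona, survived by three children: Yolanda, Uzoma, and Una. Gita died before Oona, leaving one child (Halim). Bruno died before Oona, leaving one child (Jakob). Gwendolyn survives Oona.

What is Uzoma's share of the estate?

Uzoma receives 432,000.

Kaspar first takes 250,000, leaving a balance of 4,800,000. Kaspar then takes two-fifths of the balance (1,920,000), for a total of 2,170,000. The remaining 2,880,000 passes to the descendants.
The descendants' portion (2,880,000) is divided at the children's generation into 4 shares of 720,000. Gwendolyn takes 720,000. The 3 shares of the deceased (Alma, Gita, and Bruno) are combined into a pool of 2,160,000.
That pool (2,160,000) is divided at the grandchildren's generation equally among Yolanda, Uzoma, Una, Halim, and Jakob: 432,000 each.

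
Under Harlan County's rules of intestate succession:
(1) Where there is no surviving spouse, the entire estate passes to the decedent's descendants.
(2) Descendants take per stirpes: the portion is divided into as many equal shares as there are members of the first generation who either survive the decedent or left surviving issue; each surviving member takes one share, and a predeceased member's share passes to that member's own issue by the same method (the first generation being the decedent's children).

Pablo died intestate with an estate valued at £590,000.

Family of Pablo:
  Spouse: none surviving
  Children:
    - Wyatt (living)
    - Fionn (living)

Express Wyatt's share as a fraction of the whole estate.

The entire £590,000 passes to the descendants.
That amount (£590,000) is divided into 2 shares of £295,000: Wyatt and Fionn each take £295,000.

Wyatt receives 1/2 of the estate.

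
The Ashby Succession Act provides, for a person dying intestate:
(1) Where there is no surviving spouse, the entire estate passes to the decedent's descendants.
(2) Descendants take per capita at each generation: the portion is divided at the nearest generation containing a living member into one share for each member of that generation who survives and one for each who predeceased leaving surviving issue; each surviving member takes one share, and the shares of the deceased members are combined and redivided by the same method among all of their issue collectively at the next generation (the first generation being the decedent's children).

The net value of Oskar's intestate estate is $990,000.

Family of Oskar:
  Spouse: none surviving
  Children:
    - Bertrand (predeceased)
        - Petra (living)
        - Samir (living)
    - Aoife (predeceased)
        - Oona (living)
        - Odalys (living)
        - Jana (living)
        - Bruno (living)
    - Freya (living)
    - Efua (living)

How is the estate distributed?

The entire $990,000 passes to the descendants.
That amount ($990,000) is divided at the children's generation into 4 shares of $247,500. Freya and Efua each take $247,500. The 2 shares of the deceased (Bertrand and Aoife) are combined into a pool of $495,000.
That pool ($495,000) is divided at the grandchildren's generation equally among Petra, Samir, Oona, Odalys, Jana, and Bruno: $82,500 each.

Petra: $82,500; Samir: $82,500; Oona: $82,500; Odalys: $82,500; Jana: $82,500; Bruno: $82,500; Freya: $247,500; Efua: $247,500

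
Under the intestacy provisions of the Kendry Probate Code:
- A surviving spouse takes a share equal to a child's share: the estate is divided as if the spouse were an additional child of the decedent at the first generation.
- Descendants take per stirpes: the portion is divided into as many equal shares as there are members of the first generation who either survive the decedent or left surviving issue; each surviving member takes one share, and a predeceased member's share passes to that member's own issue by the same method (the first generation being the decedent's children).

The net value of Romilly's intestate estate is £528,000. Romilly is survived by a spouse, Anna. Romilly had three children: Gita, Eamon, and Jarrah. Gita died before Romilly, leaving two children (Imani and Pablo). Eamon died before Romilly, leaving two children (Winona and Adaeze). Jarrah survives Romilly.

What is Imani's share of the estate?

The spouse counts as an additional share at the children's level, so there are 4 primary shares of £132,000. Anna takes one such share (£132,000).
The children's combined portion (£396,000) is divided into 3 shares of £132,000: Jarrah takes £132,000; Gita's £132,000 share passes to Gita's issue; Eamon's £132,000 share passes to Eamon's issue.
Gita's share (£132,000) is divided into 2 shares of £66,000: Imani and Pablo each take £66,000.
Eamon's share (£132,000) is divided into 2 shares of £66,000: Winona and Adaeze each take £66,000.

Imani receives £66,000.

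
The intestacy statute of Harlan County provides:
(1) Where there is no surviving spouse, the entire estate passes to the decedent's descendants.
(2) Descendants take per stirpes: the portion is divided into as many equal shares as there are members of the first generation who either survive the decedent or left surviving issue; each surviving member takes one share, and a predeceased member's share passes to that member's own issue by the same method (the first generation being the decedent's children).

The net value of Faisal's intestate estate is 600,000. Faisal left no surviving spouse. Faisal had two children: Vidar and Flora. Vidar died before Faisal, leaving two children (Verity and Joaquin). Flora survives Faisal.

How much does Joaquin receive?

The entire 600,000 passes to the descendants.
That amount (600,000) is divided into 2 shares of 300,000: Flora takes 300,000; Vidar's 300,000 share passes to Vidar's issue.
Vidar's share (300,000) is divided into 2 shares of 150,000: Verity and Joaquin each take 150,000.

Joaquin receives 150,000.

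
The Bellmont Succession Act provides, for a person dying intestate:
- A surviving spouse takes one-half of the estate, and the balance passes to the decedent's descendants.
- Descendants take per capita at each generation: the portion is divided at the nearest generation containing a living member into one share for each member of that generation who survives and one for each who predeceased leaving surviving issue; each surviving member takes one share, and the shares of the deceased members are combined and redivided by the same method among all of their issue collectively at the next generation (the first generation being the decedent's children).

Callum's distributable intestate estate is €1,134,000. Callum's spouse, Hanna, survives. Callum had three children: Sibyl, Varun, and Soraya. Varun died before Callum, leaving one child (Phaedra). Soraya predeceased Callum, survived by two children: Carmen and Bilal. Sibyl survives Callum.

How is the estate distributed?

Hanna: €567,000; Sibyl: €189,000; Phaedra: €126,000; Carmen: €126,000; Bilal: €126,000

Hanna takes one-half of €1,134,000 = €567,000. The remaining €567,000 passes to the descendants.
The descendants' portion (€567,000) is divided at the children's generation into 3 shares of €189,000. Sibyl takes €189,000. The 2 shares of the deceased (Varun and Soraya) are combined into a pool of €378,000.
That pool (€378,000) is divided at the grandchildren's generation equally among Phaedra, Carmen, and Bilal: €126,000 each.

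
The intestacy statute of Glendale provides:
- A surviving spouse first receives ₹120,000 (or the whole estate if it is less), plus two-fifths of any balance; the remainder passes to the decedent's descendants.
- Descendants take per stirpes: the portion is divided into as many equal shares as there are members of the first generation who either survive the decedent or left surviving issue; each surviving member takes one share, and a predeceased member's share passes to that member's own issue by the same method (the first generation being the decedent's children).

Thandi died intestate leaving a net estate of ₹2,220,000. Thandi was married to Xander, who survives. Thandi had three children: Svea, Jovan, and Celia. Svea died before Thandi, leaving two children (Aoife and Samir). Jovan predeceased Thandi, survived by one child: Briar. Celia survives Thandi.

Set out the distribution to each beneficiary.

Xander: ₹960,000; Aoife: ₹210,000; Samir: ₹210,000; Briar: ₹420,000; Celia: ₹420,000

Xander first takes ₹120,000, leaving a balance of ₹2,100,000. Xander then takes two-fifths of the balance (₹840,000), for a total of ₹960,000. The remaining ₹1,260,000 passes to the descendants.
The descendants' portion (₹1,260,000) is divided into 3 shares of ₹420,000: Celia takes ₹420,000; Svea's ₹420,000 share passes to Svea's issue; Jovan's ₹420,000 share passes to Jovan's issue.
Svea's share (₹420,000) is divided into 2 shares of ₹210,000: Aoife and Samir each take ₹210,000.
Jovan's share (₹420,000) passes entirely to Briar.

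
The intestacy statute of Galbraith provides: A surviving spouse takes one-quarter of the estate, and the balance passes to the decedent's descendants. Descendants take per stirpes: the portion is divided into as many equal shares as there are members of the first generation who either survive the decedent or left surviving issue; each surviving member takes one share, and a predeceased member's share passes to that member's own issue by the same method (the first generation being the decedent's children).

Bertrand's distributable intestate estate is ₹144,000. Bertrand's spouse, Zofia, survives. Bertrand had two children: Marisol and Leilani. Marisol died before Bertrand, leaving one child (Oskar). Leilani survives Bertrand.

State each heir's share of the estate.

Zofia takes one-quarter of ₹144,000 = ₹36,000. The remaining ₹108,000 passes to the descendants.
The descendants' portion (₹108,000) is divided into 2 shares of ₹54,000: Leilani takes ₹54,000; Marisol's ₹54,000 share passes to Marisol's issue.
Marisol's share (₹54,000) passes entirely to Oskar.

Zofia: ₹36,000; Oskar: ₹54,000; Leilani: ₹54,000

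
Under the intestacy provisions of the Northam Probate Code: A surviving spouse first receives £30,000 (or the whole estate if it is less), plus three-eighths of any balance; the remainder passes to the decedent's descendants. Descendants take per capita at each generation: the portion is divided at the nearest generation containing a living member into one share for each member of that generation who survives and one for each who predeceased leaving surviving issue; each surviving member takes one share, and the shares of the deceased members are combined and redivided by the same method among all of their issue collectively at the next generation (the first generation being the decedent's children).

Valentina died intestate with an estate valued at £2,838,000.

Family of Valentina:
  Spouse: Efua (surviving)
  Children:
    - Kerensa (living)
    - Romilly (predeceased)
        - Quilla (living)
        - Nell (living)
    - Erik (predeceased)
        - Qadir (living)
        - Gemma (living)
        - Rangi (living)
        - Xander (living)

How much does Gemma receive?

Efua first takes £30,000, leaving a balance of £2,808,000. Efua then takes three-eighths of the balance (£1,053,000), for a total of £1,083,000. The remaining £1,755,000 passes to the descendants.
The descendants' portion (£1,755,000) is divided at the children's generation into 3 shares of £585,000. Kerensa takes £585,000. The 2 shares of the deceased (Romilly and Erik) are combined into a pool of £1,170,000.
That pool (£1,170,000) is divided at the grandchildren's generation equally among Quilla, Nell, Qadir, Gemma, Rangi, and Xander: £195,000 each.

Gemma receives £195,000.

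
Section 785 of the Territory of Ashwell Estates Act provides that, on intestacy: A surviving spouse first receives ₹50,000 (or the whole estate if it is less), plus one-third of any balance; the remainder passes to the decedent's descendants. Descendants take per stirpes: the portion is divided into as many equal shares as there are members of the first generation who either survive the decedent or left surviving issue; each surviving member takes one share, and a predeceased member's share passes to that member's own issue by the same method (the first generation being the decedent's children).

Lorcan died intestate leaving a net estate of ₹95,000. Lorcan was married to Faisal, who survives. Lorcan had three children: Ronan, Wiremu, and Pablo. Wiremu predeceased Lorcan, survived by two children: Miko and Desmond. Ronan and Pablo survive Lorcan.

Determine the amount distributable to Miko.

Faisal first takes ₹50,000, leaving a balance of ₹45,000. Faisal then takes one-third of the balance (₹15,000), for a total of ₹65,000. The remaining ₹30,000 passes to the descendants.
The descendants' portion (₹30,000) is divided into 3 shares of ₹10,000: Ronan and Pablo each take ₹10,000; Wiremu's ₹10,000 share passes to Wiremu's issue.
Wiremu's share (₹10,000) is divided into 2 shares of ₹5,000: Miko and Desmond each take ₹5,000.

Miko receives ₹5,000.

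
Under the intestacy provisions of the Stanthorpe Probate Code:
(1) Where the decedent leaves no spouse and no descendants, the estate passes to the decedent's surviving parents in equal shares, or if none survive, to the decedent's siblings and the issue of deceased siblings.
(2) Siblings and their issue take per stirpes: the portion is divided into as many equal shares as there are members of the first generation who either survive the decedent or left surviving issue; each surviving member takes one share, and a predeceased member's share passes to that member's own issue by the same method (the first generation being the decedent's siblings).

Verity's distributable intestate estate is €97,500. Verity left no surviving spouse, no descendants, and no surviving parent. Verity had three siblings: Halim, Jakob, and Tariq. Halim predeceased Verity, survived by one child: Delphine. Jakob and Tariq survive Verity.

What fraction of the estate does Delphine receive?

Delphine receives 1/3 of the estate.

The entire €97,500 passes to the siblings and their issue.
That amount (€97,500) is divided into 3 shares of €32,500: Jakob and Tariq each take €32,500; Halim's €32,500 share passes to Halim's issue.
Halim's share (€32,500) passes entirely to Delphine.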